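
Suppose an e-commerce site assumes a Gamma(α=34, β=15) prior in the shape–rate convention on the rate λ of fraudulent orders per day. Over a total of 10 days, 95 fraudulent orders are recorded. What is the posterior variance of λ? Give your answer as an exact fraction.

Total count 95 over total exposure 10 days.
Gamma(α, β) with Poisson data over total exposure Σt gives posterior Gamma(α+Σx, β+Σt) = Gamma(129, 25).
Posterior variance = α'/β'² = 129/625.

129/625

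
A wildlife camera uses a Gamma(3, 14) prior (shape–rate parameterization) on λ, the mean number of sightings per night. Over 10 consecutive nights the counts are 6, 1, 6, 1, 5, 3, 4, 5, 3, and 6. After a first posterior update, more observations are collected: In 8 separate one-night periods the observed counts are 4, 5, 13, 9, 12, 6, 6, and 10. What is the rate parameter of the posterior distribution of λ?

Total count: 6 + 1 + 6 + 1 + 5 + 3 + 4 + 5 + 3 + 6 = 40.
Total exposure: 10 nights.
After the first batch: Gamma(3 + 40, 14 + 10) = Gamma(43, 24).
Total count: 4 + 5 + 13 + 9 + 12 + 6 + 6 + 10 = 65.
Total exposure: 8 nights.
After the second batch: Gamma(43 + 65, 24 + 8) = Gamma(108, 32).

32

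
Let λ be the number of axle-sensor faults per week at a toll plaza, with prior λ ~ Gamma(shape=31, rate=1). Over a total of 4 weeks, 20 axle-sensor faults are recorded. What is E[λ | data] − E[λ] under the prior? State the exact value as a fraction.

-104/5

Total count 20 over total exposure 4 weeks.
Gamma(α, β) with Poisson data over total exposure Σt gives posterior Gamma(α+Σx, β+Σt) = Gamma(51, 5).
Posterior mean = 51/5 = 51/5; prior mean = 31/1 = 31. Difference = 51/5 − 31 = -104/5.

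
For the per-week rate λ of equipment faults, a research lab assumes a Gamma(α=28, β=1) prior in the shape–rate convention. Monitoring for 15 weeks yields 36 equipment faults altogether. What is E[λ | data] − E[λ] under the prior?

-24

Total count 36 over total exposure 15 weeks.
Posterior: α' = 28 + 36 = 64, β' = 1 + 15 = 16.
Posterior mean = 64/16 = 4; prior mean = 28/1 = 28. Difference = 4 − 28 = -24.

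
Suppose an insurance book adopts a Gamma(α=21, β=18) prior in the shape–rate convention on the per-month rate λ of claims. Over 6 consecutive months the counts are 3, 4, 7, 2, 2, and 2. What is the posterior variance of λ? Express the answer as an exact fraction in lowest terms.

Total count: 3 + 4 + 7 + 2 + 2 + 2 = 20.
Total exposure: 6 months.
By Gamma–Poisson conjugacy, the posterior is Gamma(α + Σx, β + Σt) = Gamma(21 + 20, 18 + 6) = Gamma(41, 24).
Posterior variance = α'/β'² = 41/576.

41/576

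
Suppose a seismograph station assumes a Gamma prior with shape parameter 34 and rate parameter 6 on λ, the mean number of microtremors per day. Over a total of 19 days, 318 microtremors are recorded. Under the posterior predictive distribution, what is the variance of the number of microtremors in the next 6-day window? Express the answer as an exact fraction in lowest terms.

Total count 318 over total exposure 19 days.
Conjugate update: add total count to the shape and total exposure to the rate, giving Gamma(352, 25).
The posterior predictive for a window of length T is Negative Binomial with variance T·α'·(β'+T)/β'² = 6·352·31/625 = 65472/625.

65472/625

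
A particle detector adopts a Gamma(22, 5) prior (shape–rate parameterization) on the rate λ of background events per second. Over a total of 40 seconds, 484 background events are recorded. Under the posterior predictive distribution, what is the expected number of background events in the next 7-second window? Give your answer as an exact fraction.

3542/45

Total count 484 over total exposure 40 seconds.
Conjugate update: add total count to the shape and total exposure to the rate, giving Gamma(506, 45).
Predictive mean over a 7-second window = T·E[λ|data] = 7·506/45 = 3542/45.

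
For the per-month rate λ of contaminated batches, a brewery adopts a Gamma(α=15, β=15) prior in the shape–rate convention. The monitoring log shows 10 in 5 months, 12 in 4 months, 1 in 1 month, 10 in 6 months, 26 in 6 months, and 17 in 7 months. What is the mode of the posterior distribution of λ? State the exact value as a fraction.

45/22

Total count: 10 + 12 + 1 + 10 + 26 + 17 = 76.
Total exposure: 5 + 4 + 1 + 6 + 6 + 7 = 29 months.
Conjugate update: add total count to the shape and total exposure to the rate, giving Gamma(91, 44).
Posterior mode = (α'−1)/β' = 90/44 = 45/22.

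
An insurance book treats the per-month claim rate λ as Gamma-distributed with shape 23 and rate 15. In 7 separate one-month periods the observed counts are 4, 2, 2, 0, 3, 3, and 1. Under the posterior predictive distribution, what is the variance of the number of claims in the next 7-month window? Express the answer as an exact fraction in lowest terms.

Total count: 4 + 2 + 2 + 0 + 3 + 3 + 1 = 15.
Total exposure: 7 months.
Conjugate update: add total count to the shape and total exposure to the rate, giving Gamma(38, 22).
The posterior predictive for a window of length T is Negative Binomial with variance T·α'·(β'+T)/β'² = 7·38·29/484 = 3857/242.

3857/242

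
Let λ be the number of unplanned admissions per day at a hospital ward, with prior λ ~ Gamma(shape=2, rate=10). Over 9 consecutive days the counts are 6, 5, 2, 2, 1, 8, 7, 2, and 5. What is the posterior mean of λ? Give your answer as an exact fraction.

Total count: 6 + 5 + 2 + 2 + 1 + 8 + 7 + 2 + 5 = 38.
Total exposure: 9 days.
By Gamma–Poisson conjugacy, the posterior is Gamma(α + Σx, β + Σt) = Gamma(2 + 38, 10 + 9) = Gamma(40, 19).
Posterior mean = α'/β' = 40/19.

40/19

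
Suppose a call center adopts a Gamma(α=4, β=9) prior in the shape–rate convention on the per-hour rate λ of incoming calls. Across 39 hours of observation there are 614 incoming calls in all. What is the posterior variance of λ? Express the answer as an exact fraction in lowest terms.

Total count 614 over total exposure 39 hours.
Posterior: α' = 4 + 614 = 618, β' = 9 + 39 = 48.
Posterior variance = α'/β'² = 618/2304 = 103/384.

103/384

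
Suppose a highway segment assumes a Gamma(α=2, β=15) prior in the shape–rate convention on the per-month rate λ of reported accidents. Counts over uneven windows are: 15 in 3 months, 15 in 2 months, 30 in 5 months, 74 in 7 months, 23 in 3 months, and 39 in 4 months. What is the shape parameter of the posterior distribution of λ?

198

Total count: 15 + 15 + 30 + 74 + 23 + 39 = 196.
Total exposure: 3 + 2 + 5 + 7 + 3 + 4 = 24 months.
The Gamma prior is conjugate for the Poisson rate, so λ | data ~ Gamma(2+196, 15+24) = Gamma(198, 39).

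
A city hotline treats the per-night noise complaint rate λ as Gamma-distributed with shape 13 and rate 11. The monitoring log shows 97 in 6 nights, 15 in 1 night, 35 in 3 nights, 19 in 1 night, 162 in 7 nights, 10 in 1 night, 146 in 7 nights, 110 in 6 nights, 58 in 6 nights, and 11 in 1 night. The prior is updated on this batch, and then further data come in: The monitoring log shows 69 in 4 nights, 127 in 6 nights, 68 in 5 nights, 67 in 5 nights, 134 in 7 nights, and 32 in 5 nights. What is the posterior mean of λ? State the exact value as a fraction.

1173/82

Total count: 97 + 15 + 35 + 19 + 162 + 10 + 146 + 110 + 58 + 11 = 663.
Total exposure: 6 + 1 + 3 + 1 + 7 + 1 + 7 + 6 + 6 + 1 = 39 nights.
After the first batch: Gamma(13 + 663, 11 + 39) = Gamma(676, 50).
Total count: 69 + 127 + 68 + 67 + 134 + 32 = 497.
Total exposure: 4 + 6 + 5 + 5 + 7 + 5 = 32 nights.
After the second batch: Gamma(676 + 497, 50 + 32) = Gamma(1173, 82).
Posterior mean = α'/β' = 1173/82.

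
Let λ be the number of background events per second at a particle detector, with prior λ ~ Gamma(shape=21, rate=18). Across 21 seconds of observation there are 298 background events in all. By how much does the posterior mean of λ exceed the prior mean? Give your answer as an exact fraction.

Total count 298 over total exposure 21 seconds.
Gamma(α, β) with Poisson data over total exposure Σt gives posterior Gamma(α+Σx, β+Σt) = Gamma(319, 39).
Posterior mean = 319/39 = 319/39; prior mean = 21/18 = 7/6. Difference = 319/39 − 7/6 = 547/78.

547/78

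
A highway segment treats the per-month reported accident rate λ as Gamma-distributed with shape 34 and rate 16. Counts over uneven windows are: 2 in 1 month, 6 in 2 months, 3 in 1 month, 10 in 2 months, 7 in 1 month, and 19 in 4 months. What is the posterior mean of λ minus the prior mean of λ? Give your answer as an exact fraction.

7/8

Total count: 2 + 6 + 3 + 10 + 7 + 19 = 47.
Total exposure: 1 + 2 + 1 + 2 + 1 + 4 = 11 months.
Posterior: α' = 34 + 47 = 81, β' = 16 + 11 = 27.
Posterior mean = 81/27 = 3; prior mean = 34/16 = 17/8. Difference = 3 − 17/8 = 7/8.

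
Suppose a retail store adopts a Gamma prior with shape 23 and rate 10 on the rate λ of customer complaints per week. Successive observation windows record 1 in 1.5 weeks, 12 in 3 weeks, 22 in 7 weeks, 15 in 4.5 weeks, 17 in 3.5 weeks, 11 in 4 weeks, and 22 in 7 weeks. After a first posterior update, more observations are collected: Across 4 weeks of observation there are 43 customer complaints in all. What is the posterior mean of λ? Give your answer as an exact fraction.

Total count: 1 + 12 + 22 + 15 + 17 + 11 + 22 = 100.
Total exposure: 1.5 + 3 + 7 + 4.5 + 3.5 + 4 + 7 = 30.5 weeks.
After the first batch: Gamma(23 + 100, 10 + 30.5) = Gamma(123, 81/2).
Total count 43 over total exposure 4 weeks.
After the second batch: Gamma(123 + 43, 81/2 + 4) = Gamma(166, 89/2).
Posterior mean = α'/β' = 166/(89/2) = 332/89.

332/89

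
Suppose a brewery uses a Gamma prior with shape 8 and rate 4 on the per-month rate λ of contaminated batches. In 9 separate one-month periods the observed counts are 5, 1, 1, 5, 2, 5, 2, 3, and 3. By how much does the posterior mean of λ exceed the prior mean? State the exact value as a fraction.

Total count: 5 + 1 + 1 + 5 + 2 + 5 + 2 + 3 + 3 = 27.
Total exposure: 9 months.
Posterior: α' = 8 + 27 = 35, β' = 4 + 9 = 13.
Posterior mean = 35/13 = 35/13; prior mean = 8/4 = 2. Difference = 35/13 − 2 = 9/13.

9/13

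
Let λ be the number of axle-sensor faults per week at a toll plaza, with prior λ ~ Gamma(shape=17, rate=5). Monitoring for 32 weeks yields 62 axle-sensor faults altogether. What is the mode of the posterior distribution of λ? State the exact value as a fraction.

Total count 62 over total exposure 32 weeks.
Gamma(α, β) with Poisson data over total exposure Σt gives posterior Gamma(α+Σx, β+Σt) = Gamma(79, 37).
Posterior mode = (α'−1)/β' = 78/37.

78/37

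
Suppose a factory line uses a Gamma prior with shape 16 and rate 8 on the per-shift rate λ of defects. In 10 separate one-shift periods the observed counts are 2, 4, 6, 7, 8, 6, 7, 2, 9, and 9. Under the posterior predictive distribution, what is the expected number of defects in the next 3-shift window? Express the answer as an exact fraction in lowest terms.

38/3

Total count: 2 + 4 + 6 + 7 + 8 + 6 + 7 + 2 + 9 + 9 = 60.
Total exposure: 10 shifts.
Posterior: α' = 16 + 60 = 76, β' = 8 + 10 = 18.
Predictive mean over a 3-shift window = T·E[λ|data] = 3·76/18 = 38/3.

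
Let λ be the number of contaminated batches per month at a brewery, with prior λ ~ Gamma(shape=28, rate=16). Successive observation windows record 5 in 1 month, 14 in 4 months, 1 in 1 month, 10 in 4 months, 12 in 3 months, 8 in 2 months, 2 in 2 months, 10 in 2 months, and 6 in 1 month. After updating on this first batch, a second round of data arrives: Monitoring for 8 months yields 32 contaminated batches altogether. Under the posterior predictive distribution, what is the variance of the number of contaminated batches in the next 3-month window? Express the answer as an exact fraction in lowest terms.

Total count: 5 + 14 + 1 + 10 + 12 + 8 + 2 + 10 + 6 = 68.
Total exposure: 1 + 4 + 1 + 4 + 3 + 2 + 2 + 2 + 1 = 20 months.
After the first batch: Gamma(28 + 68, 16 + 20) = Gamma(96, 36).
Total count 32 over total exposure 8 months.
After the second batch: Gamma(96 + 32, 36 + 8) = Gamma(128, 44).
The posterior predictive for a window of length T is Negative Binomial with variance T·α'·(β'+T)/β'² = 3·128·47/1936 = 1128/121.

1128/121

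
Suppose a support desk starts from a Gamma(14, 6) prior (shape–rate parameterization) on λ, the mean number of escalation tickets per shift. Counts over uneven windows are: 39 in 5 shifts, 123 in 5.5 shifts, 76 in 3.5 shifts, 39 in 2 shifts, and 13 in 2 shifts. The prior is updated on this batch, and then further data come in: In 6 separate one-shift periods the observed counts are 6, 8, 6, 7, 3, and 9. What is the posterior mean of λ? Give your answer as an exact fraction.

343/30

Total count: 39 + 123 + 76 + 39 + 13 = 290.
Total exposure: 5 + 5.5 + 3.5 + 2 + 2 = 18 shifts.
After the first batch: Gamma(14 + 290, 6 + 18) = Gamma(304, 24).
Total count: 6 + 8 + 6 + 7 + 3 + 9 = 39.
Total exposure: 6 shifts.
After the second batch: Gamma(304 + 39, 24 + 6) = Gamma(343, 30).
Posterior mean = α'/β' = 343/30.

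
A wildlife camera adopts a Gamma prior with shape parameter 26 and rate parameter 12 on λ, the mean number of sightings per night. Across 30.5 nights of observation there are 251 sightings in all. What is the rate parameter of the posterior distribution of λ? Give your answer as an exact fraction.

85/2

Total count 251 over total exposure 30.5 nights.
Gamma(α, β) with Poisson data over total exposure Σt gives posterior Gamma(α+Σx, β+Σt) = Gamma(277, 85/2).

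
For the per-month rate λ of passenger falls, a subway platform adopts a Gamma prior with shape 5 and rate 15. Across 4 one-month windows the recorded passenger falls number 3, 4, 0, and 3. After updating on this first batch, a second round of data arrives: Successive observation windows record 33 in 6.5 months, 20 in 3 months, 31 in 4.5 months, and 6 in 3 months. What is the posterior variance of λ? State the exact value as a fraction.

35/432

Total count: 3 + 4 + 0 + 3 = 10.
Total exposure: 4 months.
After the first batch: Gamma(5 + 10, 15 + 4) = Gamma(15, 19).
Total count: 33 + 20 + 31 + 6 = 90.
Total exposure: 6.5 + 3 + 4.5 + 3 = 17 months.
After the second batch: Gamma(15 + 90, 19 + 17) = Gamma(105, 36).
Posterior variance = α'/β'² = 105/1296 = 35/432.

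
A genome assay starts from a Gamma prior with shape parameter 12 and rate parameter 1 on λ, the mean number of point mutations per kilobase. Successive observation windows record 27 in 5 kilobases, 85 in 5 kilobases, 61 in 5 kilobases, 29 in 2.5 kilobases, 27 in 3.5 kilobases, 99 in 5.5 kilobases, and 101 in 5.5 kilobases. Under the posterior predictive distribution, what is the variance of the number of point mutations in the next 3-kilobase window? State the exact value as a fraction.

5292/121

Total count: 27 + 85 + 61 + 29 + 27 + 99 + 101 = 429.
Total exposure: 5 + 5 + 5 + 2.5 + 3.5 + 5.5 + 5.5 = 32 kilobases.
By Gamma–Poisson conjugacy, the posterior is Gamma(α + Σx, β + Σt) = Gamma(12 + 429, 1 + 32) = Gamma(441, 33).
The posterior predictive for a window of length T is Negative Binomial with variance T·α'·(β'+T)/β'² = 3·441·36/1089 = 5292/121.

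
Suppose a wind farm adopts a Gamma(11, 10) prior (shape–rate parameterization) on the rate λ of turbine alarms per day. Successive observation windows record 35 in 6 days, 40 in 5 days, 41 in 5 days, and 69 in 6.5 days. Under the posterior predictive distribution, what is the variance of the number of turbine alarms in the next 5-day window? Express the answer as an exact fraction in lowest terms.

5880/169

Total count: 35 + 40 + 41 + 69 = 185.
Total exposure: 6 + 5 + 5 + 6.5 = 22.5 days.
Gamma(α, β) with Poisson data over total exposure Σt gives posterior Gamma(α+Σx, β+Σt) = Gamma(196, 65/2).
The posterior predictive for a window of length T is Negative Binomial with variance T·α'·(β'+T)/β'² = 5·196·(75/2)/(4225/4) = 5880/169.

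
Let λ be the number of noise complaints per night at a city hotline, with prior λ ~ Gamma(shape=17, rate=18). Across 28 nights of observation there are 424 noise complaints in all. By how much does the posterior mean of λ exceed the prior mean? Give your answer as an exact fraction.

Total count 424 over total exposure 28 nights.
The Gamma prior is conjugate for the Poisson rate, so λ | data ~ Gamma(17+424, 18+28) = Gamma(441, 46).
Posterior mean = 441/46 = 441/46; prior mean = 17/18 = 17/18. Difference = 441/46 − 17/18 = 1789/207.

1789/207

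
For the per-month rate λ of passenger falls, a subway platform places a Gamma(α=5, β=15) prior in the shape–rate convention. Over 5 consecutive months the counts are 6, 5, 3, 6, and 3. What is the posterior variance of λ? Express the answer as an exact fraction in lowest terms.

Total count: 6 + 5 + 3 + 6 + 3 = 23.
Total exposure: 5 months.
The Gamma prior is conjugate for the Poisson rate, so λ | data ~ Gamma(5+23, 15+5) = Gamma(28, 20).
Posterior variance = α'/β'² = 28/400 = 7/100.

7/100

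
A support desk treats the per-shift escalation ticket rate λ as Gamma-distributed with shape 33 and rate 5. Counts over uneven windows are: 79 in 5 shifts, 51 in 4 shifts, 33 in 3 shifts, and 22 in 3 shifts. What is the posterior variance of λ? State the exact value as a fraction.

109/200

Total count: 79 + 51 + 33 + 22 = 185.
Total exposure: 5 + 4 + 3 + 3 = 15 shifts.
By Gamma–Poisson conjugacy, the posterior is Gamma(α + Σx, β + Σt) = Gamma(33 + 185, 5 + 15) = Gamma(218, 20).
Posterior variance = α'/β'² = 218/400 = 109/200.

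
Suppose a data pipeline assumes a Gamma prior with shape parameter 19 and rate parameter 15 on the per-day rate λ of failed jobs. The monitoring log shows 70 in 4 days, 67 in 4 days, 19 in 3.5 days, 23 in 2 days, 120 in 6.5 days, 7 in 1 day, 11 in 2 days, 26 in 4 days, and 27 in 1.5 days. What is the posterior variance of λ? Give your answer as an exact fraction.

1556/7569

Total count: 70 + 67 + 19 + 23 + 120 + 7 + 11 + 26 + 27 = 370.
Total exposure: 4 + 4 + 3.5 + 2 + 6.5 + 1 + 2 + 4 + 1.5 = 28.5 days.
By Gamma–Poisson conjugacy, the posterior is Gamma(α + Σx, β + Σt) = Gamma(19 + 370, 15 + 28.5) = Gamma(389, 87/2).
Posterior variance = α'/β'² = 389/(7569/4) = 1556/7569.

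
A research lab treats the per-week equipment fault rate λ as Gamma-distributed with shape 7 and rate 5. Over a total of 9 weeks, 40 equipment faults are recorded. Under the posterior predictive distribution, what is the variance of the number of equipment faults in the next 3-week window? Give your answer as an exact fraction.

2397/196

Total count 40 over total exposure 9 weeks.
Posterior: α' = 7 + 40 = 47, β' = 5 + 9 = 14.
The posterior predictive for a window of length T is Negative Binomial with variance T·α'·(β'+T)/β'² = 3·47·17/196 = 2397/196.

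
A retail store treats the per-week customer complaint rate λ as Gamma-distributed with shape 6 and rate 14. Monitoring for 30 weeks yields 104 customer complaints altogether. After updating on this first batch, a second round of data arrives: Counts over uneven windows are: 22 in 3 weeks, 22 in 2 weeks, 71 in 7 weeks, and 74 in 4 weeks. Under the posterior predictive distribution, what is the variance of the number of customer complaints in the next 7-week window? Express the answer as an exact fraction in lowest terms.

140231/3600

Total count 104 over total exposure 30 weeks.
After the first batch: Gamma(6 + 104, 14 + 30) = Gamma(110, 44).
Total count: 22 + 22 + 71 + 74 = 189.
Total exposure: 3 + 2 + 7 + 4 = 16 weeks.
After the second batch: Gamma(110 + 189, 44 + 16) = Gamma(299, 60).
The posterior predictive for a window of length T is Negative Binomial with variance T·α'·(β'+T)/β'² = 7·299·67/3600 = 140231/3600.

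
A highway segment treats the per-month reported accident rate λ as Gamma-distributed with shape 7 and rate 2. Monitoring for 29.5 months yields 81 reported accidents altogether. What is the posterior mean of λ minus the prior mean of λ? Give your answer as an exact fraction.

Total count 81 over total exposure 29.5 months.
Posterior: α' = 7 + 81 = 88, β' = 2 + 29.5 = 63/2.
Posterior mean = 88/(63/2) = 176/63; prior mean = 7/2 = 7/2. Difference = 176/63 − 7/2 = -89/126.

-89/126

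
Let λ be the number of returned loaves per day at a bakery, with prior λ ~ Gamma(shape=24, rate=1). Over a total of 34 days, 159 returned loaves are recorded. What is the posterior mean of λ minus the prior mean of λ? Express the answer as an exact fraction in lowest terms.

Total count 159 over total exposure 34 days.
Conjugate update: add total count to the shape and total exposure to the rate, giving Gamma(183, 35).
Posterior mean = 183/35 = 183/35; prior mean = 24/1 = 24. Difference = 183/35 − 24 = -657/35.

-657/35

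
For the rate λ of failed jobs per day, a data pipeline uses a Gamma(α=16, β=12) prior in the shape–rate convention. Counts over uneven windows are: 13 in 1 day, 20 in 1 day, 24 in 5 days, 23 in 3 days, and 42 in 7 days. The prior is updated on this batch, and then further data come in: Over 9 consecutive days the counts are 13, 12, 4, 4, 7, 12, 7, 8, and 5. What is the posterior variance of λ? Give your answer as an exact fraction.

105/722

Total count: 13 + 20 + 24 + 23 + 42 = 122.
Total exposure: 1 + 1 + 5 + 3 + 7 = 17 days.
After the first batch: Gamma(16 + 122, 12 + 17) = Gamma(138, 29).
Total count: 13 + 12 + 4 + 4 + 7 + 12 + 7 + 8 + 5 = 72.
Total exposure: 9 days.
After the second batch: Gamma(138 + 72, 29 + 9) = Gamma(210, 38).
Posterior variance = α'/β'² = 210/1444 = 105/722.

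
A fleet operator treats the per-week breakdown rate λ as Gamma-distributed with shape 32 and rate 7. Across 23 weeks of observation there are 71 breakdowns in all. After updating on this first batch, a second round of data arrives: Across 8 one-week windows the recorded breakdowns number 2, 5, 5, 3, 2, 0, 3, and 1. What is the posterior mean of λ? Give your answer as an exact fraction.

62/19

Total count 71 over total exposure 23 weeks.
After the first batch: Gamma(32 + 71, 7 + 23) = Gamma(103, 30).
Total count: 2 + 5 + 5 + 3 + 2 + 0 + 3 + 1 = 21.
Total exposure: 8 weeks.
After the second batch: Gamma(103 + 21, 30 + 8) = Gamma(124, 38).
Posterior mean = α'/β' = 124/38 = 62/19.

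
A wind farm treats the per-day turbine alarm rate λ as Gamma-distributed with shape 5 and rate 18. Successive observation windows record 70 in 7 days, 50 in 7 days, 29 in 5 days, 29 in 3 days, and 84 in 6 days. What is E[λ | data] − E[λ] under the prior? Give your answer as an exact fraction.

1144/207

Total count: 70 + 50 + 29 + 29 + 84 = 262.
Total exposure: 7 + 7 + 5 + 3 + 6 = 28 days.
The Gamma prior is conjugate for the Poisson rate, so λ | data ~ Gamma(5+262, 18+28) = Gamma(267, 46).
Posterior mean = 267/46 = 267/46; prior mean = 5/18 = 5/18. Difference = 267/46 − 5/18 = 1144/207.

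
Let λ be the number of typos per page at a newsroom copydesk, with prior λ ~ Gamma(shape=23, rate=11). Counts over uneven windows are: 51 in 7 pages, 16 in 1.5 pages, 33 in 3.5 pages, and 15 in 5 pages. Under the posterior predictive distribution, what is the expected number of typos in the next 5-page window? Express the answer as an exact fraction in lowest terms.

Total count: 51 + 16 + 33 + 15 = 115.
Total exposure: 7 + 1.5 + 3.5 + 5 = 17 pages.
By Gamma–Poisson conjugacy, the posterior is Gamma(α + Σx, β + Σt) = Gamma(23 + 115, 11 + 17) = Gamma(138, 28).
Predictive mean over a 5-page window = T·E[λ|data] = 5·138/28 = 345/14.

345/14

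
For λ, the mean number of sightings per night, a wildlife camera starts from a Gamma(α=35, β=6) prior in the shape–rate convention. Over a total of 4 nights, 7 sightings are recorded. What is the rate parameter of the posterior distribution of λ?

Total count 7 over total exposure 4 nights.
Posterior: α' = 35 + 7 = 42, β' = 6 + 4 = 10.

10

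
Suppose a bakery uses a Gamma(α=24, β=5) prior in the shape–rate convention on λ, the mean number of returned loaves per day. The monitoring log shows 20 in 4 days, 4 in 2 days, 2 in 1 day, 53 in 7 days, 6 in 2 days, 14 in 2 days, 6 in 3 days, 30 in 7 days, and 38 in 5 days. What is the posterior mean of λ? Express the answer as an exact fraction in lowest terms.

197/38

Total count: 20 + 4 + 2 + 53 + 6 + 14 + 6 + 30 + 38 = 173.
Total exposure: 4 + 2 + 1 + 7 + 2 + 2 + 3 + 7 + 5 = 33 days.
Posterior: α' = 24 + 173 = 197, β' = 5 + 33 = 38.
Posterior mean = α'/β' = 197/38.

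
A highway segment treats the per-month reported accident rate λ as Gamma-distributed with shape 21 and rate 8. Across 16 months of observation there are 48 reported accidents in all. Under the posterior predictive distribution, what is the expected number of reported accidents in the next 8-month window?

23

Total count 48 over total exposure 16 months.
Conjugate update: add total count to the shape and total exposure to the rate, giving Gamma(69, 24).
Predictive mean over an 8-month window = T·E[λ|data] = 8·69/24 = 23.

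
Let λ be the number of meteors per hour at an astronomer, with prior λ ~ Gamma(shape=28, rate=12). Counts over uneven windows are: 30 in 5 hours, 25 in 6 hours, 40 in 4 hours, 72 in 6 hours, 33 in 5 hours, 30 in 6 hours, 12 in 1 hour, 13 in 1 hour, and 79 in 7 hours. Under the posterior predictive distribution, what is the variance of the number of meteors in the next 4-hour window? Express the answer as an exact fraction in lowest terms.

82536/2809

Total count: 30 + 25 + 40 + 72 + 33 + 30 + 12 + 13 + 79 = 334.
Total exposure: 5 + 6 + 4 + 6 + 5 + 6 + 1 + 1 + 7 = 41 hours.
Gamma(α, β) with Poisson data over total exposure Σt gives posterior Gamma(α+Σx, β+Σt) = Gamma(362, 53).
The posterior predictive for a window of length T is Negative Binomial with variance T·α'·(β'+T)/β'² = 4·362·57/2809 = 82536/2809.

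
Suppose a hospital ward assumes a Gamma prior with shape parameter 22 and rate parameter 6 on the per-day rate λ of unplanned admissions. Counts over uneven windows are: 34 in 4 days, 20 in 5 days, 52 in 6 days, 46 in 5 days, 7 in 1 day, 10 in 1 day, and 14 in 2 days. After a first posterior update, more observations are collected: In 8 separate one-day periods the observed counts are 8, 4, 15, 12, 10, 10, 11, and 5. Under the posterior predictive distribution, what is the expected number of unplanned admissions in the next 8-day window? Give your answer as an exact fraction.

1120/19

Total count: 34 + 20 + 52 + 46 + 7 + 10 + 14 = 183.
Total exposure: 4 + 5 + 6 + 5 + 1 + 1 + 2 = 24 days.
After the first batch: Gamma(22 + 183, 6 + 24) = Gamma(205, 30).
Total count: 8 + 4 + 15 + 12 + 10 + 10 + 11 + 5 = 75.
Total exposure: 8 days.
After the second batch: Gamma(205 + 75, 30 + 8) = Gamma(280, 38).
Predictive mean over an 8-day window = T·E[λ|data] = 8·280/38 = 1120/19.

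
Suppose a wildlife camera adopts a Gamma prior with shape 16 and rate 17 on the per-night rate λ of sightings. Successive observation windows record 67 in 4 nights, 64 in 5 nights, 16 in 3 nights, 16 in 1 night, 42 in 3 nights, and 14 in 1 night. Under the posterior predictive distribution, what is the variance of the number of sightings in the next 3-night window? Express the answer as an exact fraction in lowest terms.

Total count: 67 + 64 + 16 + 16 + 42 + 14 = 219.
Total exposure: 4 + 5 + 3 + 1 + 3 + 1 = 17 nights.
Conjugate update: add total count to the shape and total exposure to the rate, giving Gamma(235, 34).
The posterior predictive for a window of length T is Negative Binomial with variance T·α'·(β'+T)/β'² = 3·235·37/1156 = 26085/1156.

26085/1156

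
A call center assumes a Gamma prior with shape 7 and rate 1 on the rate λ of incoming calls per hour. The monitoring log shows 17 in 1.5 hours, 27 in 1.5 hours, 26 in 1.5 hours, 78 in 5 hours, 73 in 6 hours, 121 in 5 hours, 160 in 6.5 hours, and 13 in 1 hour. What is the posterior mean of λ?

18

Total count: 17 + 27 + 26 + 78 + 73 + 121 + 160 + 13 = 515.
Total exposure: 1.5 + 1.5 + 1.5 + 5 + 6 + 5 + 6.5 + 1 = 28 hours.
Conjugate update: add total count to the shape and total exposure to the rate, giving Gamma(522, 29).
Posterior mean = α'/β' = 522/29 = 18.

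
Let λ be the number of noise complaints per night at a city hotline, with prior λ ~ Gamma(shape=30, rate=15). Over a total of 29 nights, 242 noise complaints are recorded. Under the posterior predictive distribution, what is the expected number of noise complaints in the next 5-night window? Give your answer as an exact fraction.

Total count 242 over total exposure 29 nights.
Conjugate update: add total count to the shape and total exposure to the rate, giving Gamma(272, 44).
Predictive mean over a 5-night window = T·E[λ|data] = 5·272/44 = 340/11.

340/11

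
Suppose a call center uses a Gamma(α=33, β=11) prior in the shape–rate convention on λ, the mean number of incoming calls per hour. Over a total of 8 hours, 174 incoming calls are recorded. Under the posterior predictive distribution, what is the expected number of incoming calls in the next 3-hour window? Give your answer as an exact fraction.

621/19

Total count 174 over total exposure 8 hours.
Conjugate update: add total count to the shape and total exposure to the rate, giving Gamma(207, 19).
Predictive mean over a 3-hour window = T·E[λ|data] = 3·207/19 = 621/19.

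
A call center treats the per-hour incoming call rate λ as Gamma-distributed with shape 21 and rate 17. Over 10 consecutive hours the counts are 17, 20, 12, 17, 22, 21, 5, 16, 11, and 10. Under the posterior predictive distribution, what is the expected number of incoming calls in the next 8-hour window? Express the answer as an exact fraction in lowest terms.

1376/27

Total count: 17 + 20 + 12 + 17 + 22 + 21 + 5 + 16 + 11 + 10 = 151.
Total exposure: 10 hours.
By Gamma–Poisson conjugacy, the posterior is Gamma(α + Σx, β + Σt) = Gamma(21 + 151, 17 + 10) = Gamma(172, 27).
Predictive mean over an 8-hour window = T·E[λ|data] = 8·172/27 = 1376/27.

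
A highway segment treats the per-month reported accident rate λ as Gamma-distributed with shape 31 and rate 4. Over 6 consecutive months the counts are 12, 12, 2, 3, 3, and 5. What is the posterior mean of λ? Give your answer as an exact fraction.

Total count: 12 + 12 + 2 + 3 + 3 + 5 = 37.
Total exposure: 6 months.
Conjugate update: add total count to the shape and total exposure to the rate, giving Gamma(68, 10).
Posterior mean = α'/β' = 68/10 = 34/5.

34/5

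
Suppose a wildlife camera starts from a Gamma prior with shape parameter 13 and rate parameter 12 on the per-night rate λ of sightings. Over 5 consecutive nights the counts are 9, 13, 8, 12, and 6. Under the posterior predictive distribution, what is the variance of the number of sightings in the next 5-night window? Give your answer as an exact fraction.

Total count: 9 + 13 + 8 + 12 + 6 = 48.
Total exposure: 5 nights.
Posterior: α' = 13 + 48 = 61, β' = 12 + 5 = 17.
The posterior predictive for a window of length T is Negative Binomial with variance T·α'·(β'+T)/β'² = 5·61·22/289 = 6710/289.

6710/289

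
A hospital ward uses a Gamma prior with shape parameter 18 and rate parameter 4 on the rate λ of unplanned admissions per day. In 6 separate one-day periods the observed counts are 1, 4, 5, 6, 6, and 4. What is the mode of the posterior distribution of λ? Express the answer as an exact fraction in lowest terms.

43/10

Total count: 1 + 4 + 5 + 6 + 6 + 4 = 26.
Total exposure: 6 days.
The Gamma prior is conjugate for the Poisson rate, so λ | data ~ Gamma(18+26, 4+6) = Gamma(44, 10).
Posterior mode = (α'−1)/β' = 43/10.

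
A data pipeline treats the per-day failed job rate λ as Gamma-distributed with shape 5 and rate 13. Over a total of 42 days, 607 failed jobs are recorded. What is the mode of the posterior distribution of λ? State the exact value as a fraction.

611/55

Total count 607 over total exposure 42 days.
The Gamma prior is conjugate for the Poisson rate, so λ | data ~ Gamma(5+607, 13+42) = Gamma(612, 55).
Posterior mode = (α'−1)/β' = 611/55.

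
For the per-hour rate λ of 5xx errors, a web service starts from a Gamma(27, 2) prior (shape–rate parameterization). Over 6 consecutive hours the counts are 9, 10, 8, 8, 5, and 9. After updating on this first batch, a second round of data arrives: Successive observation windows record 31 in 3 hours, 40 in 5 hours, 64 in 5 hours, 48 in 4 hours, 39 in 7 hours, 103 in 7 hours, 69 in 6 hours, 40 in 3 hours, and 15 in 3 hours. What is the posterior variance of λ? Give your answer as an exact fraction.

Total count: 9 + 10 + 8 + 8 + 5 + 9 = 49.
Total exposure: 6 hours.
After the first batch: Gamma(27 + 49, 2 + 6) = Gamma(76, 8).
Total count: 31 + 40 + 64 + 48 + 39 + 103 + 69 + 40 + 15 = 449.
Total exposure: 3 + 5 + 5 + 4 + 7 + 7 + 6 + 3 + 3 = 43 hours.
After the second batch: Gamma(76 + 449, 8 + 43) = Gamma(525, 51).
Posterior variance = α'/β'² = 525/2601 = 175/867.

175/867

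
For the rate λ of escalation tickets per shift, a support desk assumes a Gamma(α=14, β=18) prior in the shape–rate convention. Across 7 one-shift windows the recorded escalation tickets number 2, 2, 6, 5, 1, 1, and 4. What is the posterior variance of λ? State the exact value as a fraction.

7/125

Total count: 2 + 2 + 6 + 5 + 1 + 1 + 4 = 21.
Total exposure: 7 shifts.
Posterior: α' = 14 + 21 = 35, β' = 18 + 7 = 25.
Posterior variance = α'/β'² = 35/625 = 7/125.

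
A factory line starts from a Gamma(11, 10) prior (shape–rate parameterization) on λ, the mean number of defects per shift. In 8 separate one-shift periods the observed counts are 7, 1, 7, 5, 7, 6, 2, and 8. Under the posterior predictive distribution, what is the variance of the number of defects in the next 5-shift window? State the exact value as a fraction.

Total count: 7 + 1 + 7 + 5 + 7 + 6 + 2 + 8 = 43.
Total exposure: 8 shifts.
Posterior: α' = 11 + 43 = 54, β' = 10 + 8 = 18.
The posterior predictive for a window of length T is Negative Binomial with variance T·α'·(β'+T)/β'² = 5·54·23/324 = 115/6.

115/6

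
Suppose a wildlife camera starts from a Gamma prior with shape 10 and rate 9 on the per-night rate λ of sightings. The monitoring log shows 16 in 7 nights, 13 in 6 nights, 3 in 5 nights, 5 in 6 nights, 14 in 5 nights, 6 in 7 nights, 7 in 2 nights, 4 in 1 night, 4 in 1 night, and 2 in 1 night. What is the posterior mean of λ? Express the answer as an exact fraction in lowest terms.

Total count: 16 + 13 + 3 + 5 + 14 + 6 + 7 + 4 + 4 + 2 = 74.
Total exposure: 7 + 6 + 5 + 6 + 5 + 7 + 2 + 1 + 1 + 1 = 41 nights.
The Gamma prior is conjugate for the Poisson rate, so λ | data ~ Gamma(10+74, 9+41) = Gamma(84, 50).
Posterior mean = α'/β' = 84/50 = 42/25.

42/25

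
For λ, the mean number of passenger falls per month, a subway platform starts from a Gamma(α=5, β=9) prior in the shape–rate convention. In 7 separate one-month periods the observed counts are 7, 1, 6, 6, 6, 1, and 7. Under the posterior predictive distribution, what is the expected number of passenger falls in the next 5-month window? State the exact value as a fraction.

195/16

Total count: 7 + 1 + 6 + 6 + 6 + 1 + 7 = 34.
Total exposure: 7 months.
The Gamma prior is conjugate for the Poisson rate, so λ | data ~ Gamma(5+34, 9+7) = Gamma(39, 16).
Predictive mean over a 5-month window = T·E[λ|data] = 5·39/16 = 195/16.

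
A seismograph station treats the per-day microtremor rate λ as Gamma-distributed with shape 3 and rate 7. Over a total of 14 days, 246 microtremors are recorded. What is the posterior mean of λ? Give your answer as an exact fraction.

83/7

Total count 246 over total exposure 14 days.
Conjugate update: add total count to the shape and total exposure to the rate, giving Gamma(249, 21).
Posterior mean = α'/β' = 249/21 = 83/7.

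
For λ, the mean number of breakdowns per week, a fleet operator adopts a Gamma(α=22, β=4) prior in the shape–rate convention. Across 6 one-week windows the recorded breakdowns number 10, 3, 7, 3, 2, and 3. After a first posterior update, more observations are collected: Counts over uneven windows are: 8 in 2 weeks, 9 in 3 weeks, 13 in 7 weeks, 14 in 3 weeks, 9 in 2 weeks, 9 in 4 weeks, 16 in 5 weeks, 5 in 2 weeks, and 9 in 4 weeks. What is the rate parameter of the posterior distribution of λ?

42

Total count: 10 + 3 + 7 + 3 + 2 + 3 = 28.
Total exposure: 6 weeks.
After the first batch: Gamma(22 + 28, 4 + 6) = Gamma(50, 10).
Total count: 8 + 9 + 13 + 14 + 9 + 9 + 16 + 5 + 9 = 92.
Total exposure: 2 + 3 + 7 + 3 + 2 + 4 + 5 + 2 + 4 = 32 weeks.
After the second batch: Gamma(50 + 92, 10 + 32) = Gamma(142, 42).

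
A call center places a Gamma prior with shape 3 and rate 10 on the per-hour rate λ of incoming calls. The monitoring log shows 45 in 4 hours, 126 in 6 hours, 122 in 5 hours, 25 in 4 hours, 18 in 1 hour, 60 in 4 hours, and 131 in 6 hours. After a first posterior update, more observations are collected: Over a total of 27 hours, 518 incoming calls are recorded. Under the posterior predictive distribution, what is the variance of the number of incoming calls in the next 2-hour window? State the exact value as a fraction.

Total count: 45 + 126 + 122 + 25 + 18 + 60 + 131 = 527.
Total exposure: 4 + 6 + 5 + 4 + 1 + 4 + 6 = 30 hours.
After the first batch: Gamma(3 + 527, 10 + 30) = Gamma(530, 40).
Total count 518 over total exposure 27 hours.
After the second batch: Gamma(530 + 518, 40 + 27) = Gamma(1048, 67).
The posterior predictive for a window of length T is Negative Binomial with variance T·α'·(β'+T)/β'² = 2·1048·69/4489 = 144624/4489.

144624/4489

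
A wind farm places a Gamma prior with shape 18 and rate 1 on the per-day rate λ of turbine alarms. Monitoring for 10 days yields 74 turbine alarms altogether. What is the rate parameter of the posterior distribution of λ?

11

Total count 74 over total exposure 10 days.
The Gamma prior is conjugate for the Poisson rate, so λ | data ~ Gamma(18+74, 1+10) = Gamma(92, 11).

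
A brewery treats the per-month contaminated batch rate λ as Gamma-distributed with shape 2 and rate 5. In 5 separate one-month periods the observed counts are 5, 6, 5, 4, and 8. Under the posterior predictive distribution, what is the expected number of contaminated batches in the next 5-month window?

15

Total count: 5 + 6 + 5 + 4 + 8 = 28.
Total exposure: 5 months.
By Gamma–Poisson conjugacy, the posterior is Gamma(α + Σx, β + Σt) = Gamma(2 + 28, 5 + 5) = Gamma(30, 10).
Predictive mean over a 5-month window = T·E[λ|data] = 5·30/10 = 15.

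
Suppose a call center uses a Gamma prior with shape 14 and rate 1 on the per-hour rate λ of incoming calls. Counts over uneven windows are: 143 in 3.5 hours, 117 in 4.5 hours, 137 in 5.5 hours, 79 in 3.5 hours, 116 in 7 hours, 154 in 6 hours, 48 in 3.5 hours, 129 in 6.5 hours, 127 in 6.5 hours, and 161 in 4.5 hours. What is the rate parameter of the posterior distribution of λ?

52

Total count: 143 + 117 + 137 + 79 + 116 + 154 + 48 + 129 + 127 + 161 = 1211.
Total exposure: 3.5 + 4.5 + 5.5 + 3.5 + 7 + 6 + 3.5 + 6.5 + 6.5 + 4.5 = 51 hours.
Conjugate update: add total count to the shape and total exposure to the rate, giving Gamma(1225, 52).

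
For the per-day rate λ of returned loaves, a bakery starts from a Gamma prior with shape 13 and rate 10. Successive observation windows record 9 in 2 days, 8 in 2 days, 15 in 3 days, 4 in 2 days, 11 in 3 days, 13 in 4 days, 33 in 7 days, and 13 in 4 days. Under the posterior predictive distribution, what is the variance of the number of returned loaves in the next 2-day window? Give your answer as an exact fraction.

9282/1369

Total count: 9 + 8 + 15 + 4 + 11 + 13 + 33 + 13 = 106.
Total exposure: 2 + 2 + 3 + 2 + 3 + 4 + 7 + 4 = 27 days.
The Gamma prior is conjugate for the Poisson rate, so λ | data ~ Gamma(13+106, 10+27) = Gamma(119, 37).
The posterior predictive for a window of length T is Negative Binomial with variance T·α'·(β'+T)/β'² = 2·119·39/1369 = 9282/1369.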